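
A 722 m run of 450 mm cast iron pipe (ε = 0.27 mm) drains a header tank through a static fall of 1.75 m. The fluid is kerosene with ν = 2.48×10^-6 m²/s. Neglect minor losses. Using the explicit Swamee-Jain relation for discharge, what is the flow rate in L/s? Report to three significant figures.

Q ≈ 167 L/s

Swamee-Jain (Type II): Q = -0.965·√(gD⁵h_f/L)·ln[ε/(3.7D) + √(3.17ν²L/(gD³h_f))]
√(gD⁵h_f/L) = √(9.81·0.450⁵·1.75/722) = 0.02095
ε/(3.7D) = 1.62×10^-4; √(3.17ν²L/(gD³h_f)) = 9.49×10^-5
Q = -0.965·0.02095·ln(2.570×10^-4) = 0.1671 m³/s
Check: V = 1.05 m/s, Re = 1.91×10^5, f = 0.01952, h_f = 1.76 m ≈ 1.75 m ✓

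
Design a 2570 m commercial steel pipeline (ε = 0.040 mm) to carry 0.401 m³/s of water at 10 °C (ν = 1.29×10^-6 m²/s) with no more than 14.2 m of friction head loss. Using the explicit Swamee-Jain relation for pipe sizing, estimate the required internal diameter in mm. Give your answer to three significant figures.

D ≈ 509 mm

Swamee-Jain (Type III): D = 0.66·[ε^1.25·(LQ²/(gh_f))^4.75 + ν·Q^9.4·(L/(gh_f))^5.2]^0.04
LQ²/(gh_f) = 2.967; L/(gh_f) = 18.45
Term 1 = ε^1.25·(…)^4.75 = 5.57×10^-4; Term 2 = ν·Q^9.4·(…)^5.2 = 9.19×10^-4
D = 0.66·(5.57×10^-4 + 9.19×10^-4)^0.04 = 0.5085 m = 509 mm
Check: V = 1.97 m/s, Re = 7.78×10^5, f = 0.01351, h_f = 13.6 m ≈ 14.2 m ✓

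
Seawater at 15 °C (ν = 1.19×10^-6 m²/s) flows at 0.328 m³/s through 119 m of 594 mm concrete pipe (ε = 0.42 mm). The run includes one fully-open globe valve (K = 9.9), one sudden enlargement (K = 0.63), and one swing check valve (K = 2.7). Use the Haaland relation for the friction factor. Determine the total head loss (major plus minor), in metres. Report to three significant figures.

V = 4Q/(πD²) = 1.184 m/s; V²/2g = 0.07140 m
Re = 5.91×10^5, ε/D = 7.07×10^-4 → f = 0.01868 (Haaland)
Major: h_f = f(L/D)·V²/2g = 0.01868·200.3·0.07140 = 0.2672 m
Minor: ΣK = 13.2; h_m = ΣK·V²/2g = 0.9447 m
Total H_L = 0.2672 + 0.9447 = 1.212 m

H_L ≈ 1.21 m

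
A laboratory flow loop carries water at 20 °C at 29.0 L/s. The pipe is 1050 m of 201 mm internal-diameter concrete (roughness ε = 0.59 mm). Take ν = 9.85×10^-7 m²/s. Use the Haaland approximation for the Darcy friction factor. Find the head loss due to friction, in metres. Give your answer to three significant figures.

h_f ≈ 5.94 m

V = 4Q/(πD²) = 4·0.0290/(π·0.201²) = 0.9139 m/s
Re = VD/ν = 0.9139·0.201/9.85×10^-7 = 1.86×10^5 → turbulent
ε/D = 0.59/201 = 0.00294
Haaland: f = 0.02671
h_f = f(L/D)V²/(2g) = 0.02671·(1050/0.201)·0.9139²/(2·9.81) = 5.940 m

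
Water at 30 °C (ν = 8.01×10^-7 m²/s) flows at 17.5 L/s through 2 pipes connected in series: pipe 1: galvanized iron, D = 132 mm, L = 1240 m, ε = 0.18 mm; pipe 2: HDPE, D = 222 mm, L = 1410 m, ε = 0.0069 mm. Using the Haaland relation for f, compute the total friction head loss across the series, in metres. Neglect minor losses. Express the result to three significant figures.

Pipe 1: V = 1.279 m/s, Re = 2.11×10^5, ε/D = 0.00136, f = 0.02221, h_1 = f(L/D)V²/2g = 17.39 m
Pipe 2: V = 0.4521 m/s, Re = 1.25×10^5, ε/D = 3.11×10^-5, f = 0.01716, h_2 = f(L/D)V²/2g = 1.135 m
Series → Q common, losses add: H = Σh = 18.53 m

H ≈ 18.5 m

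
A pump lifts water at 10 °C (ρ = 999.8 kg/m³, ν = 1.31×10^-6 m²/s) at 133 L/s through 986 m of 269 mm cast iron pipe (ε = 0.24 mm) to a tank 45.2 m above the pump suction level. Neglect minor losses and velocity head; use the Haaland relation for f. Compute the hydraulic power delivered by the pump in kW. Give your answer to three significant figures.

P_hyd ≈ 85.3 kW

V = 4Q/(πD²) = 2.340 m/s; Re = 4.81×10^5; ε/D = 8.92×10^-4; f = 0.01973
h_f = f(L/D)V²/2g = 20.18 m
Total head H = z + h_f = 45.2 + 20.18 = 65.38 m
P_hyd = ρgQH = 999.8·9.81·0.133·65.38 = 85.29 kW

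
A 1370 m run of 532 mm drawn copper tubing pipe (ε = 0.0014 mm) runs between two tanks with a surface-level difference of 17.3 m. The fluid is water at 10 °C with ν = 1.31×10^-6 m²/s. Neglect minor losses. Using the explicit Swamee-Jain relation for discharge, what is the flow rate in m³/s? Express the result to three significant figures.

Swamee-Jain (Type II): Q = -0.965·√(gD⁵h_f/L)·ln[ε/(3.7D) + √(3.17ν²L/(gD³h_f))]
√(gD⁵h_f/L) = √(9.81·0.532⁵·17.3/1370) = 0.07266
ε/(3.7D) = 7.11×10^-7; √(3.17ν²L/(gD³h_f)) = 1.71×10^-5
Q = -0.965·0.07266·ln(1.779×10^-5) = 0.7668 m³/s
Check: V = 3.45 m/s, Re = 1.40×10^6, f = 0.01106, h_f = 17.3 m ≈ 17.3 m ✓

Q ≈ 0.767 m³/s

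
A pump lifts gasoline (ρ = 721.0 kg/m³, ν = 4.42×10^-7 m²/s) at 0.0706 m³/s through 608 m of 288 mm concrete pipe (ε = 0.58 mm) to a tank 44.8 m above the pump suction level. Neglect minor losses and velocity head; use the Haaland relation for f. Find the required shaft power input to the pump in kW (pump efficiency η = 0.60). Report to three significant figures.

P_shaft ≈ 39.8 kW

V = 4Q/(πD²) = 1.084 m/s; Re = 7.06×10^5; ε/D = 0.00201; f = 0.02374
h_f = f(L/D)V²/2g = 3.000 m
Total head H = z + h_f = 44.8 + 3.000 = 47.80 m
P_hyd = ρgQH = 721.0·9.81·0.0706·47.80 = 23.87 kW
P_shaft = P_hyd/η = 23.87/0.60 = 39.78 kW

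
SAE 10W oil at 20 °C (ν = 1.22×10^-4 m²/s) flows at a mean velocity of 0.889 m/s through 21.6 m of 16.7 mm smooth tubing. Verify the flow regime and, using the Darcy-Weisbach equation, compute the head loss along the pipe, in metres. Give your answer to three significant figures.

h_f ≈ 27.4 m

Re = VD/ν = 0.889·0.01670/1.22×10^-4 = 122 → laminar (Re < 2300)
f = 64/Re = 0.5259
h_f = f(L/D)V²/(2g) = 0.5259·(21.6/0.01670)·0.889²/(2·9.81) = 27.40 m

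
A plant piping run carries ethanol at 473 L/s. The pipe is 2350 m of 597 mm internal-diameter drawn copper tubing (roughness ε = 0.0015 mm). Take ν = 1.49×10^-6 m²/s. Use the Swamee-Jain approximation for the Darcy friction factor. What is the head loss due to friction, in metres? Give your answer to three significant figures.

h_f ≈ 7.14 m

V = 4Q/(πD²) = 4·0.473/(π·0.597²) = 1.690 m/s
Re = VD/ν = 1.690·0.597/1.49×10^-6 = 6.77×10^5 → turbulent
ε/D = 0.0015/597 = 2.51×10^-6
Swamee-Jain: f = 0.01246
h_f = f(L/D)V²/(2g) = 0.01246·(2350/0.597)·1.690²/(2·9.81) = 7.137 m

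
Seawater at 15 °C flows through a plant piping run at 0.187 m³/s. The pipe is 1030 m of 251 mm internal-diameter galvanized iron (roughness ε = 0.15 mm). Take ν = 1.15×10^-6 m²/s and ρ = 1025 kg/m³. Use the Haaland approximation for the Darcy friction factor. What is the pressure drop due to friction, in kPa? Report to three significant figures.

V = 4Q/(πD²) = 4·0.187/(π·0.251²) = 3.779 m/s
Re = VD/ν = 3.779·0.251/1.15×10^-6 = 8.25×10^5 → turbulent
ε/D = 0.15/251 = 5.98×10^-4
Haaland: f = 0.01789
h_f = f(L/D)V²/(2g) = 0.01789·(1030/0.251)·3.779²/(2·9.81) = 53.44 m
Δp = ρg·h_f = 1025·9.81·53.44 = 537.3 kPa

Δp ≈ 537 kPa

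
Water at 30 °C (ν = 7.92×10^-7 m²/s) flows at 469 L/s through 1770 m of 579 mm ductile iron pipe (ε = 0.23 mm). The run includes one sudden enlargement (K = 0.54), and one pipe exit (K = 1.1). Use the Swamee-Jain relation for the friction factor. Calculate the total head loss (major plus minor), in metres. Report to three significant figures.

V = 4Q/(πD²) = 1.781 m/s; V²/2g = 0.1617 m
Re = 1.30×10^6, ε/D = 3.97×10^-4 → f = 0.01642 (Swamee-Jain)
Major: h_f = f(L/D)·V²/2g = 0.01642·3057·0.1617 = 8.118 m
Minor: ΣK = 1.64; h_m = ΣK·V²/2g = 0.2652 m
Total H_L = 8.118 + 0.2652 = 8.383 m

H_L ≈ 8.38 m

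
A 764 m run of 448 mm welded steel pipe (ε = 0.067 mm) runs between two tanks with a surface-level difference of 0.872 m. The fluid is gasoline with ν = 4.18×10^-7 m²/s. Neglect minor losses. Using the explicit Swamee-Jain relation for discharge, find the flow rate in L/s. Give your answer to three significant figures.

Q ≈ 132 L/s

Swamee-Jain (Type II): Q = -0.965·√(gD⁵h_f/L)·ln[ε/(3.7D) + √(3.17ν²L/(gD³h_f))]
√(gD⁵h_f/L) = √(9.81·0.448⁵·0.872/764) = 0.01421
ε/(3.7D) = 4.04×10^-5; √(3.17ν²L/(gD³h_f)) = 2.35×10^-5
Q = -0.965·0.01421·ln(6.388×10^-5) = 0.1325 m³/s
Check: V = 0.840 m/s, Re = 9.01×10^5, f = 0.01428, h_f = 0.877 m ≈ 0.872 m ✓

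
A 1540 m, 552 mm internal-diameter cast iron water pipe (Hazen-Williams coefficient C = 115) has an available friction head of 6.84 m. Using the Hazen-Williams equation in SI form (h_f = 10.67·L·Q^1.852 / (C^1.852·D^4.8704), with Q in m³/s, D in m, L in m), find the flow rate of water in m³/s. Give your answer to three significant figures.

Rearranging: Q = [h_f·C^1.852·D^4.8704 / (10.67·L)]^(1/1.852)
Q = [6.84·115^1.852·0.552^4.8704 / (10.67·1540)]^0.540 = 0.3603 m³/s

Q ≈ 0.360 m³/s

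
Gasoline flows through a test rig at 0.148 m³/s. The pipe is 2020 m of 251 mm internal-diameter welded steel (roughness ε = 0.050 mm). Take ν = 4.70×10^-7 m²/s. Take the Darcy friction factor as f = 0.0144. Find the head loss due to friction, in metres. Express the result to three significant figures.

V = 4Q/(πD²) = 4·0.148/(π·0.251²) = 2.991 m/s
h_f = f(L/D)V²/(2g) = 0.01440·(2020/0.251)·2.991²/(2·9.81) = 52.84 m

h_f ≈ 52.8 m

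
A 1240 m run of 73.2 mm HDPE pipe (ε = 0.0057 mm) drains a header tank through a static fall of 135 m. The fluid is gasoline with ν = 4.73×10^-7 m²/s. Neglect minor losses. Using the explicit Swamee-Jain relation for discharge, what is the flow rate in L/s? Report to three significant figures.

Swamee-Jain (Type II): Q = -0.965·√(gD⁵h_f/L)·ln[ε/(3.7D) + √(3.17ν²L/(gD³h_f))]
√(gD⁵h_f/L) = √(9.81·0.0732⁵·135/1240) = 0.001498
ε/(3.7D) = 2.10×10^-5; √(3.17ν²L/(gD³h_f)) = 4.11×10^-5
Q = -0.965·0.001498·ln(6.219×10^-5) = 0.01400 m³/s
Check: V = 3.33 m/s, Re = 5.15×10^5, f = 0.01415, h_f = 135 m ≈ 135 m ✓

Q ≈ 14.0 L/s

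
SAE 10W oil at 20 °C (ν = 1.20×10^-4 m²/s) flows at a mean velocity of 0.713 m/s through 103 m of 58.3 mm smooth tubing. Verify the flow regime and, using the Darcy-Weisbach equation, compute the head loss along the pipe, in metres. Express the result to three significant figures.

Re = VD/ν = 0.713·0.05830/1.20×10^-4 = 346 → laminar (Re < 2300)
f = 64/Re = 0.1848
h_f = f(L/D)V²/(2g) = 0.1848·(103/0.05830)·0.713²/(2·9.81) = 8.458 m

h_f ≈ 8.46 m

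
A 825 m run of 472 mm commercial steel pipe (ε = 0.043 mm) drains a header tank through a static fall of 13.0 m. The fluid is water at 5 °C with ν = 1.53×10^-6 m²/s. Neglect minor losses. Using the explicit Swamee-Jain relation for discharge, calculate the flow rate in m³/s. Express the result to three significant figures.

Q ≈ 0.580 m³/s

Swamee-Jain (Type II): Q = -0.965·√(gD⁵h_f/L)·ln[ε/(3.7D) + √(3.17ν²L/(gD³h_f))]
√(gD⁵h_f/L) = √(9.81·0.472⁵·13.0/825) = 0.06018
ε/(3.7D) = 2.46×10^-5; √(3.17ν²L/(gD³h_f)) = 2.14×10^-5
Q = -0.965·0.06018·ln(4.599×10^-5) = 0.5800 m³/s
Check: V = 3.31 m/s, Re = 1.02×10^6, f = 0.01335, h_f = 13.1 m ≈ 13.0 m ✓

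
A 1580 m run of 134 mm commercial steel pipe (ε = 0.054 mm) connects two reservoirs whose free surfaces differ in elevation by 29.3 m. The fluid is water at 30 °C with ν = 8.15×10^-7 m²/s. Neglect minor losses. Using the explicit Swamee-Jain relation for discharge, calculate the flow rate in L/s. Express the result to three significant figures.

Swamee-Jain (Type II): Q = -0.965·√(gD⁵h_f/L)·ln[ε/(3.7D) + √(3.17ν²L/(gD³h_f))]
√(gD⁵h_f/L) = √(9.81·0.134⁵·29.3/1580) = 0.002804
ε/(3.7D) = 1.09×10^-4; √(3.17ν²L/(gD³h_f)) = 6.94×10^-5
Q = -0.965·0.002804·ln(1.783×10^-4) = 0.02335 m³/s
Check: V = 1.66 m/s, Re = 2.72×10^5, f = 0.01789, h_f = 29.5 m ≈ 29.3 m ✓

Q ≈ 23.4 L/s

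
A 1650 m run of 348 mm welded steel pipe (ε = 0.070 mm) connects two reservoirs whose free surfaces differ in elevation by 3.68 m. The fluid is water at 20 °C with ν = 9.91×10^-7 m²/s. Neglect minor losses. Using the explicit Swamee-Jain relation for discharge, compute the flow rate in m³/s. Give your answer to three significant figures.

Q ≈ 0.0927 m³/s

Swamee-Jain (Type II): Q = -0.965·√(gD⁵h_f/L)·ln[ε/(3.7D) + √(3.17ν²L/(gD³h_f))]
√(gD⁵h_f/L) = √(9.81·0.348⁵·3.68/1650) = 0.01057
ε/(3.7D) = 5.44×10^-5; √(3.17ν²L/(gD³h_f)) = 5.81×10^-5
Q = -0.965·0.01057·ln(1.125×10^-4) = 0.09272 m³/s
Check: V = 0.975 m/s, Re = 3.42×10^5, f = 0.01609, h_f = 3.70 m ≈ 3.68 m ✓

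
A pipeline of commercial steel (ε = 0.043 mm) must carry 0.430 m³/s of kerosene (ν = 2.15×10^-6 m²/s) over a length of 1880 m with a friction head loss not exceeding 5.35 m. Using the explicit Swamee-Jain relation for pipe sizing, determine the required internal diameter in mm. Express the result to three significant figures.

Swamee-Jain (Type III): D = 0.66·[ε^1.25·(LQ²/(gh_f))^4.75 + ν·Q^9.4·(L/(gh_f))^5.2]^0.04
LQ²/(gh_f) = 6.623; L/(gh_f) = 35.82
Term 1 = ε^1.25·(…)^4.75 = 0.0277; Term 2 = ν·Q^9.4·(…)^5.2 = 0.0930
D = 0.66·(0.0277 + 0.0930)^0.04 = 0.6065 m = 606 mm
Check: V = 1.49 m/s, Re = 4.20×10^5, f = 0.01444, h_f = 5.06 m ≈ 5.35 m ✓

D ≈ 606 mm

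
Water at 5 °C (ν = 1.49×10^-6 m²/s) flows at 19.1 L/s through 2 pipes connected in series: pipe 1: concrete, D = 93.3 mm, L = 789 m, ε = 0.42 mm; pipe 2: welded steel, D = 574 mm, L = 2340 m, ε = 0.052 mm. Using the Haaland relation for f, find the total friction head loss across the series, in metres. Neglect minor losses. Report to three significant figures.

H ≈ 101 m

Pipe 1: V = 2.794 m/s, Re = 1.75×10^5, ε/D = 0.00450, f = 0.03001, h_1 = f(L/D)V²/2g = 101.0 m
Pipe 2: V = 0.07381 m/s, Re = 2.84×10^4, ε/D = 9.06×10^-5, f = 0.02379, h_2 = f(L/D)V²/2g = 0.02693 m
Series → Q common, losses add: H = Σh = 101.0 m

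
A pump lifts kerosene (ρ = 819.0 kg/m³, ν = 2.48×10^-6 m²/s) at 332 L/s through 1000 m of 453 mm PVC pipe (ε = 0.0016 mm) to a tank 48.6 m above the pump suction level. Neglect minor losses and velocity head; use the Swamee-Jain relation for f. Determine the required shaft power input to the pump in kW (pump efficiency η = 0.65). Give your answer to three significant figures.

V = 4Q/(πD²) = 2.060 m/s; Re = 3.76×10^5; ε/D = 3.53×10^-6; f = 0.01383
h_f = f(L/D)V²/2g = 6.603 m
Total head H = z + h_f = 48.6 + 6.603 = 55.20 m
P_hyd = ρgQH = 819.0·9.81·0.332·55.20 = 147.2 kW
P_shaft = P_hyd/η = 147.2/0.65 = 226.5 kW

P_shaft ≈ 227 kW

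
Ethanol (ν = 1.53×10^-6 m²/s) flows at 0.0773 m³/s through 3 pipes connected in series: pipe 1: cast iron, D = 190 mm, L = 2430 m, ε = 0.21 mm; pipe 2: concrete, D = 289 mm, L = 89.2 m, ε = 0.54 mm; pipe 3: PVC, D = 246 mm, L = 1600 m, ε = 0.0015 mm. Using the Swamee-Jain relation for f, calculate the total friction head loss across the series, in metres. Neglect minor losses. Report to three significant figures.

Pipe 1: V = 2.726 m/s, Re = 3.39×10^5, ε/D = 0.00111, f = 0.02107, h_1 = f(L/D)V²/2g = 102.1 m
Pipe 2: V = 1.178 m/s, Re = 2.23×10^5, ε/D = 0.00187, f = 0.02401, h_2 = f(L/D)V²/2g = 0.5245 m
Pipe 3: V = 1.626 m/s, Re = 2.61×10^5, ε/D = 6.10×10^-6, f = 0.01482, h_3 = f(L/D)V²/2g = 12.99 m
Series → Q common, losses add: H = Σh = 115.6 m

H ≈ 116 m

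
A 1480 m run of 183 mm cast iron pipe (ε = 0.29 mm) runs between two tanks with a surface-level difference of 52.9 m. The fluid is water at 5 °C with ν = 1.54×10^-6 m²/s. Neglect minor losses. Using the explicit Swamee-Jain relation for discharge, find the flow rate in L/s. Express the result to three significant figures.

Swamee-Jain (Type II): Q = -0.965·√(gD⁵h_f/L)·ln[ε/(3.7D) + √(3.17ν²L/(gD³h_f))]
√(gD⁵h_f/L) = √(9.81·0.183⁵·52.9/1480) = 0.008483
ε/(3.7D) = 4.28×10^-4; √(3.17ν²L/(gD³h_f)) = 5.91×10^-5
Q = -0.965·0.008483·ln(4.874×10^-4) = 0.06243 m³/s
Check: V = 2.37 m/s, Re = 2.82×10^5, f = 0.02294, h_f = 53.3 m ≈ 52.9 m ✓

Q ≈ 62.4 L/s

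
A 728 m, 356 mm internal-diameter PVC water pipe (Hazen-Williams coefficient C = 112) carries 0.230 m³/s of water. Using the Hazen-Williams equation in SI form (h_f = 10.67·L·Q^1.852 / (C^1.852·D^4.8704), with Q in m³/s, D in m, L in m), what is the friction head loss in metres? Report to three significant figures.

h_f = 10.67·728·0.230^1.852 / (112^1.852·0.356^4.8704) = 12.52 m

h_f ≈ 12.5 m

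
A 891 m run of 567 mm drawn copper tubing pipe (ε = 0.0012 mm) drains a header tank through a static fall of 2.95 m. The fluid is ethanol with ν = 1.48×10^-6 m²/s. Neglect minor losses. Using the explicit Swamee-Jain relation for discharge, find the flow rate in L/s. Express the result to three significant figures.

Q ≈ 432 L/s

Swamee-Jain (Type II): Q = -0.965·√(gD⁵h_f/L)·ln[ε/(3.7D) + √(3.17ν²L/(gD³h_f))]
√(gD⁵h_f/L) = √(9.81·0.567⁵·2.95/891) = 0.04363
ε/(3.7D) = 5.72×10^-7; √(3.17ν²L/(gD³h_f)) = 3.42×10^-5
Q = -0.965·0.04363·ln(3.482×10^-5) = 0.4322 m³/s
Check: V = 1.71 m/s, Re = 6.56×10^5, f = 0.01252, h_f = 2.94 m ≈ 2.95 m ✓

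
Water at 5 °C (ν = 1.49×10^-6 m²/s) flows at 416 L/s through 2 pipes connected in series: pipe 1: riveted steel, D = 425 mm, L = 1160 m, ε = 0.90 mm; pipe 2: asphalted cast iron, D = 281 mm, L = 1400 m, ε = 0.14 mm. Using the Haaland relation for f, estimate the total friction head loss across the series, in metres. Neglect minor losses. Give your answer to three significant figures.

Pipe 1: V = 2.932 m/s, Re = 8.36×10^5, ε/D = 0.00212, f = 0.02401, h_1 = f(L/D)V²/2g = 28.73 m
Pipe 2: V = 6.708 m/s, Re = 1.27×10^6, ε/D = 4.98×10^-4, f = 0.01707, h_2 = f(L/D)V²/2g = 195.1 m
Series → Q common, losses add: H = Σh = 223.8 m

H ≈ 224 m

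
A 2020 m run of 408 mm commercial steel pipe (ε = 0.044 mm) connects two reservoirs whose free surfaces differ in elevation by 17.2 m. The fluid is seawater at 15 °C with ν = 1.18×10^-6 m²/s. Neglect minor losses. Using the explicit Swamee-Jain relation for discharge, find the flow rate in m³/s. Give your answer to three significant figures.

Swamee-Jain (Type II): Q = -0.965·√(gD⁵h_f/L)·ln[ε/(3.7D) + √(3.17ν²L/(gD³h_f))]
√(gD⁵h_f/L) = √(9.81·0.408⁵·17.2/2020) = 0.03073
ε/(3.7D) = 2.91×10^-5; √(3.17ν²L/(gD³h_f)) = 2.79×10^-5
Q = -0.965·0.03073·ln(5.704×10^-5) = 0.2898 m³/s
Check: V = 2.22 m/s, Re = 7.66×10^5, f = 0.01394, h_f = 17.3 m ≈ 17.2 m ✓

Q ≈ 0.290 m³/s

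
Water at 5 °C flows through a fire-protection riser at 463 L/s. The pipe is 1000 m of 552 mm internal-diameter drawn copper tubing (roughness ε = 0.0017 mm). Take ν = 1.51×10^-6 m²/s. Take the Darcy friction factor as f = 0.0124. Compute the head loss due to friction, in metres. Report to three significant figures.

V = 4Q/(πD²) = 4·0.463/(π·0.552²) = 1.935 m/s
h_f = f(L/D)V²/(2g) = 0.01240·(1000/0.552)·1.935²/(2·9.81) = 4.286 m

h_f ≈ 4.29 m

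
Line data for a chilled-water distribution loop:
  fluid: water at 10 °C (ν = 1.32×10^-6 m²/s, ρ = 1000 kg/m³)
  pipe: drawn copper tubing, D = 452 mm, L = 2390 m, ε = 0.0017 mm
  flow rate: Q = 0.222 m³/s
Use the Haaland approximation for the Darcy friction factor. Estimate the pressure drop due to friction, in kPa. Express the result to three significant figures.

Δp ≈ 66.9 kPa

V = 4Q/(πD²) = 4·0.222/(π·0.452²) = 1.384 m/s
Re = VD/ν = 1.384·0.452/1.32×10^-6 = 4.74×10^5 → turbulent
ε/D = 0.0017/452 = 3.76×10^-6
Haaland: f = 0.01323
h_f = f(L/D)V²/(2g) = 0.01323·(2390/0.452)·1.384²/(2·9.81) = 6.825 m
Δp = ρg·h_f = 1000·9.81·6.825 = 66.95 kPa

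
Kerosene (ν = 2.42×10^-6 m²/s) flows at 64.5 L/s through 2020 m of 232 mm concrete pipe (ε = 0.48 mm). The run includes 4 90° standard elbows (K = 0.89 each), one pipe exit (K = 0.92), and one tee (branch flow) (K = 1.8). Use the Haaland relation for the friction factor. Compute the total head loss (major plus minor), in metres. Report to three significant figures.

V = 4Q/(πD²) = 1.526 m/s; V²/2g = 0.1187 m
Re = 1.46×10^5, ε/D = 0.00207 → f = 0.02471 (Haaland)
Major: h_f = f(L/D)·V²/2g = 0.02471·8707·0.1187 = 25.53 m
Minor: ΣK = 6.28; h_m = ΣK·V²/2g = 0.7452 m
Total H_L = 25.53 + 0.7452 = 26.28 m

H_L ≈ 26.3 m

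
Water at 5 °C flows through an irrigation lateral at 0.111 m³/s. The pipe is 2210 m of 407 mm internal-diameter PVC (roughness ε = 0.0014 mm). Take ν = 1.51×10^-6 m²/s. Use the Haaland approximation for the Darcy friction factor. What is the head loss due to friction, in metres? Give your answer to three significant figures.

h_f ≈ 3.04 m

V = 4Q/(πD²) = 4·0.111/(π·0.407²) = 0.8532 m/s
Re = VD/ν = 0.8532·0.407/1.51×10^-6 = 2.30×10^5 → turbulent
ε/D = 0.0014/407 = 3.44×10^-6
Haaland: f = 0.01511
h_f = f(L/D)V²/(2g) = 0.01511·(2210/0.407)·0.8532²/(2·9.81) = 3.044 m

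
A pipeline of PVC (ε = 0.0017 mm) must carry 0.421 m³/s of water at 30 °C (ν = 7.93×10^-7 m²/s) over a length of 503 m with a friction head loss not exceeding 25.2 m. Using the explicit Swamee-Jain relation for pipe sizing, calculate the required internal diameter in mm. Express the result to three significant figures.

D ≈ 316 mm

Swamee-Jain (Type III): D = 0.66·[ε^1.25·(LQ²/(gh_f))^4.75 + ν·Q^9.4·(L/(gh_f))^5.2]^0.04
LQ²/(gh_f) = 0.3606; L/(gh_f) = 2.035
Term 1 = ε^1.25·(…)^4.75 = 4.83×10^-10; Term 2 = ν·Q^9.4·(…)^5.2 = 9.37×10^-9
D = 0.66·(4.83×10^-10 + 9.37×10^-9)^0.04 = 0.3157 m = 316 mm
Check: V = 5.38 m/s, Re = 2.14×10^6, f = 0.01047, h_f = 24.6 m ≈ 25.2 m ✓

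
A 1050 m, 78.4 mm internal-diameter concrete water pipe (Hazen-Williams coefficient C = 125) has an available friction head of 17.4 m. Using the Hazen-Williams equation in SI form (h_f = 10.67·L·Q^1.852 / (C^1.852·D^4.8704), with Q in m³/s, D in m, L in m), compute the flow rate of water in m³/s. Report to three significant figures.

Rearranging: Q = [h_f·C^1.852·D^4.8704 / (10.67·L)]^(1/1.852)
Q = [17.4·125^1.852·0.0784^4.8704 / (10.67·1050)]^0.540 = 0.004705 m³/s

Q ≈ 0.00470 m³/s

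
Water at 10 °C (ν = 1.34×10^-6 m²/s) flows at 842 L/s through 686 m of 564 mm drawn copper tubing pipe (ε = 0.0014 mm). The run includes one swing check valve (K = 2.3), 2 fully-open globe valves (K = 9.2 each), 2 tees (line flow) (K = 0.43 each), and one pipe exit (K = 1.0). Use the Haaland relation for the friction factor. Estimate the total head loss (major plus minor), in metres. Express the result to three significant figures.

H_L ≈ 20.8 m

V = 4Q/(πD²) = 3.370 m/s; V²/2g = 0.5789 m
Re = 1.42×10^6, ε/D = 2.48×10^-6 → f = 0.01099 (Haaland)
Major: h_f = f(L/D)·V²/2g = 0.01099·1216·0.5789 = 7.735 m
Minor: ΣK = 22.6; h_m = ΣK·V²/2g = 13.06 m
Total H_L = 7.735 + 13.06 = 20.80 m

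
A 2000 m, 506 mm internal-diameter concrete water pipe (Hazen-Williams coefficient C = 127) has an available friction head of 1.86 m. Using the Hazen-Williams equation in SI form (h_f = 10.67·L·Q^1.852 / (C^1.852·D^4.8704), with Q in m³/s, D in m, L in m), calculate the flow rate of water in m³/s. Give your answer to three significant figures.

Rearranging: Q = [h_f·C^1.852·D^4.8704 / (10.67·L)]^(1/1.852)
Q = [1.86·127^1.852·0.506^4.8704 / (10.67·2000)]^0.540 = 0.1361 m³/s

Q ≈ 0.136 m³/s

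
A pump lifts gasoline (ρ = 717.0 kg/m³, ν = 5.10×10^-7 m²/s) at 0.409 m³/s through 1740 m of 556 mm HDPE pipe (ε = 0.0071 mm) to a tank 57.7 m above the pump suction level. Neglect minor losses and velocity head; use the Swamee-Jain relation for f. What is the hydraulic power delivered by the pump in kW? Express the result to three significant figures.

V = 4Q/(πD²) = 1.685 m/s; Re = 1.84×10^6; ε/D = 1.28×10^-5; f = 0.01095
h_f = f(L/D)V²/2g = 4.957 m
Total head H = z + h_f = 57.7 + 4.957 = 62.66 m
P_hyd = ρgQH = 717.0·9.81·0.409·62.66 = 180.3 kW

P_hyd ≈ 180 kW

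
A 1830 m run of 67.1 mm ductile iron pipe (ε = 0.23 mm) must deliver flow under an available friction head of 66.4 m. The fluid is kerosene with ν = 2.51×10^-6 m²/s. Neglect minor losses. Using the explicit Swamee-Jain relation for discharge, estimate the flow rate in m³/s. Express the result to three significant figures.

Q ≈ 0.00443 m³/s

Swamee-Jain (Type II): Q = -0.965·√(gD⁵h_f/L)·ln[ε/(3.7D) + √(3.17ν²L/(gD³h_f))]
√(gD⁵h_f/L) = √(9.81·0.0671⁵·66.4/1830) = 6.958×10^-4
ε/(3.7D) = 9.26×10^-4; √(3.17ν²L/(gD³h_f)) = 4.31×10^-4
Q = -0.965·6.958×10^-4·ln(0.001357) = 0.004433 m³/s
Check: V = 1.25 m/s, Re = 3.35×10^4, f = 0.03077, h_f = 67.2 m ≈ 66.4 m ✓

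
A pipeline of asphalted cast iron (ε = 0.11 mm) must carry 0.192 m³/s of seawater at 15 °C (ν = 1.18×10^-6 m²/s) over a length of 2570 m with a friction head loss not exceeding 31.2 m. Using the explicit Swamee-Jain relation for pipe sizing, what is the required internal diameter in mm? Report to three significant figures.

Swamee-Jain (Type III): D = 0.66·[ε^1.25·(LQ²/(gh_f))^4.75 + ν·Q^9.4·(L/(gh_f))^5.2]^0.04
LQ²/(gh_f) = 0.3095; L/(gh_f) = 8.397
Term 1 = ε^1.25·(…)^4.75 = 4.29×10^-8; Term 2 = ν·Q^9.4·(…)^5.2 = 1.38×10^-8
D = 0.66·(4.29×10^-8 + 1.38×10^-8)^0.04 = 0.3386 m = 339 mm
Check: V = 2.13 m/s, Re = 6.12×10^5, f = 0.01636, h_f = 28.8 m ≈ 31.2 m ✓

D ≈ 339 mm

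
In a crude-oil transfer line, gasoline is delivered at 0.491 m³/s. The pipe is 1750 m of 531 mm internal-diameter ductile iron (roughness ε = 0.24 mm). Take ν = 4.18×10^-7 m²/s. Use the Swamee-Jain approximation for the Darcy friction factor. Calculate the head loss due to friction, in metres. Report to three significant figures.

h_f ≈ 13.7 m

V = 4Q/(πD²) = 4·0.491/(π·0.531²) = 2.217 m/s
Re = VD/ν = 2.217·0.531/4.18×10^-7 = 2.82×10^6 → turbulent
ε/D = 0.24/531 = 4.52×10^-4
Swamee-Jain: f = 0.01659
h_f = f(L/D)V²/(2g) = 0.01659·(1750/0.531)·2.217²/(2·9.81) = 13.70 m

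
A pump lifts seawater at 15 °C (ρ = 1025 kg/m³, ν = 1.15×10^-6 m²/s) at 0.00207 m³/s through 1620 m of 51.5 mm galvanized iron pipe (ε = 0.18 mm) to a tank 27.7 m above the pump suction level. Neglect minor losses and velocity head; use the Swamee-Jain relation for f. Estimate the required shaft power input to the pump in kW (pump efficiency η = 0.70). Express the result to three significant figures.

V = 4Q/(πD²) = 0.9937 m/s; Re = 4.45×10^4; ε/D = 0.00350; f = 0.03016
h_f = f(L/D)V²/2g = 47.75 m
Total head H = z + h_f = 27.7 + 47.75 = 75.45 m
P_hyd = ρgQH = 1025·9.81·0.00207·75.45 = 1.570 kW
P_shaft = P_hyd/η = 1.570/0.70 = 2.243 kW

P_shaft ≈ 2.24 kW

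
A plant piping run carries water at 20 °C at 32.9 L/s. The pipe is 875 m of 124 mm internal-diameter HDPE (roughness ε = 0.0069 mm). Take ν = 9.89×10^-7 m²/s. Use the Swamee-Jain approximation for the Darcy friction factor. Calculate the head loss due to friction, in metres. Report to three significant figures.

V = 4Q/(πD²) = 4·0.0329/(π·0.124²) = 2.724 m/s
Re = VD/ν = 2.724·0.124/9.89×10^-7 = 3.42×10^5 → turbulent
ε/D = 0.0069/124 = 5.56×10^-5
Swamee-Jain: f = 0.01470
h_f = f(L/D)V²/(2g) = 0.01470·(875/0.124)·2.724²/(2·9.81) = 39.23 m

h_f ≈ 39.2 m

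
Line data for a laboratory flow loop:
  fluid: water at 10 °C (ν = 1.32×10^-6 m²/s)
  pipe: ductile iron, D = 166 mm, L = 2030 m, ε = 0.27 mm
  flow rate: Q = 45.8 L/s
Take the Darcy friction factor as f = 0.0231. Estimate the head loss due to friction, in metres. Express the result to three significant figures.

V = 4Q/(πD²) = 4·0.0458/(π·0.166²) = 2.116 m/s
h_f = f(L/D)V²/(2g) = 0.02310·(2030/0.166)·2.116²/(2·9.81) = 64.48 m

h_f ≈ 64.5 m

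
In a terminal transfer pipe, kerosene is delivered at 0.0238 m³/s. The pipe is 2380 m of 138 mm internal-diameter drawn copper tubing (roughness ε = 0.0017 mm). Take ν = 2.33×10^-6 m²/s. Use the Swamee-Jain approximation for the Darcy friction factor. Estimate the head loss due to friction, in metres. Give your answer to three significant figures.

h_f ≈ 40.4 m

V = 4Q/(πD²) = 4·0.0238/(π·0.138²) = 1.591 m/s
Re = VD/ν = 1.591·0.138/2.33×10^-6 = 9.42×10^4 → turbulent
ε/D = 0.0017/138 = 1.23×10^-5
Swamee-Jain: f = 0.01816
h_f = f(L/D)V²/(2g) = 0.01816·(2380/0.138)·1.591²/(2·9.81) = 40.42 m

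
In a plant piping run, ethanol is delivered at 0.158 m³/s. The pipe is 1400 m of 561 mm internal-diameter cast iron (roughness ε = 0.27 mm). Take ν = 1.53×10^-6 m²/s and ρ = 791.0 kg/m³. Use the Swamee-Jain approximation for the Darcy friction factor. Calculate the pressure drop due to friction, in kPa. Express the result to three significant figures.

Δp ≈ 7.49 kPa

V = 4Q/(πD²) = 4·0.158/(π·0.561²) = 0.6392 m/s
Re = VD/ν = 0.6392·0.561/1.53×10^-6 = 2.34×10^5 → turbulent
ε/D = 0.27/561 = 4.81×10^-4
Swamee-Jain: f = 0.01857
h_f = f(L/D)V²/(2g) = 0.01857·(1400/0.561)·0.6392²/(2·9.81) = 0.9653 m
Δp = ρg·h_f = 791.0·9.81·0.9653 = 7.490 kPa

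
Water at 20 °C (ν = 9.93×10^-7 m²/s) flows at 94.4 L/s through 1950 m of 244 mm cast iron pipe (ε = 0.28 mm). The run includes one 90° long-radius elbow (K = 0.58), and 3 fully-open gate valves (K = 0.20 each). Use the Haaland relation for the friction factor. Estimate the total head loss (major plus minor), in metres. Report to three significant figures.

V = 4Q/(πD²) = 2.019 m/s; V²/2g = 0.2077 m
Re = 4.96×10^5, ε/D = 0.00115 → f = 0.02083 (Haaland)
Major: h_f = f(L/D)·V²/2g = 0.02083·7992·0.2077 = 34.58 m
Minor: ΣK = 1.18; h_m = ΣK·V²/2g = 0.2451 m
Total H_L = 34.58 + 0.2451 = 34.82 m

H_L ≈ 34.8 m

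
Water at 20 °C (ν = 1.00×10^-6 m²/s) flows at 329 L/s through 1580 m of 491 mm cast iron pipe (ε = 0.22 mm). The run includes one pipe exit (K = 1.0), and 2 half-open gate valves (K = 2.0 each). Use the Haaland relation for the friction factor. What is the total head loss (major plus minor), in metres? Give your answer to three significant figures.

V = 4Q/(πD²) = 1.738 m/s; V²/2g = 0.1539 m
Re = 8.53×10^5, ε/D = 4.48×10^-4 → f = 0.01688 (Haaland)
Major: h_f = f(L/D)·V²/2g = 0.01688·3218·0.1539 = 8.360 m
Minor: ΣK = 5.00; h_m = ΣK·V²/2g = 0.7694 m
Total H_L = 8.360 + 0.7694 = 9.129 m

H_L ≈ 9.13 m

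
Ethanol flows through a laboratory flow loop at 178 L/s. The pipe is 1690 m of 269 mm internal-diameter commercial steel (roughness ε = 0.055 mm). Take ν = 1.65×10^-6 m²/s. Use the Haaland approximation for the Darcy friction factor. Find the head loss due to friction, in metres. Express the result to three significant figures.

h_f ≈ 48.1 m

V = 4Q/(πD²) = 4·0.178/(π·0.269²) = 3.132 m/s
Re = VD/ν = 3.132·0.269/1.65×10^-6 = 5.11×10^5 → turbulent
ε/D = 0.055/269 = 2.04×10^-4
Haaland: f = 0.01530
h_f = f(L/D)V²/(2g) = 0.01530·(1690/0.269)·3.132²/(2·9.81) = 48.07 m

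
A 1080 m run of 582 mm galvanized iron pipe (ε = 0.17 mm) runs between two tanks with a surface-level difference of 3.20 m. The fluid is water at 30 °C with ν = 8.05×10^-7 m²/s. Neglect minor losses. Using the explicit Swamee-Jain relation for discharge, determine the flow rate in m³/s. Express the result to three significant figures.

Q ≈ 0.392 m³/s

Swamee-Jain (Type II): Q = -0.965·√(gD⁵h_f/L)·ln[ε/(3.7D) + √(3.17ν²L/(gD³h_f))]
√(gD⁵h_f/L) = √(9.81·0.582⁵·3.20/1080) = 0.04406
ε/(3.7D) = 7.89×10^-5; √(3.17ν²L/(gD³h_f)) = 1.89×10^-5
Q = -0.965·0.04406·ln(9.788×10^-5) = 0.3925 m³/s
Check: V = 1.48 m/s, Re = 1.07×10^6, f = 0.01564, h_f = 3.22 m ≈ 3.20 m ✓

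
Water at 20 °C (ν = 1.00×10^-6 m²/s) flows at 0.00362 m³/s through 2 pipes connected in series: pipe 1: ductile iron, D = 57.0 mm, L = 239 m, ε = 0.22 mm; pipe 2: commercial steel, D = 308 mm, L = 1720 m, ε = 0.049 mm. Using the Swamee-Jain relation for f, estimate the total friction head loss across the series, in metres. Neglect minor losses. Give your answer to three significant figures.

Pipe 1: V = 1.419 m/s, Re = 8.09×10^4, ε/D = 0.00386, f = 0.02975, h_1 = f(L/D)V²/2g = 12.80 m
Pipe 2: V = 0.04859 m/s, Re = 1.50×10^4, ε/D = 1.59×10^-4, f = 0.02814, h_2 = f(L/D)V²/2g = 0.01891 m
Series → Q common, losses add: H = Σh = 12.82 m

H ≈ 12.8 m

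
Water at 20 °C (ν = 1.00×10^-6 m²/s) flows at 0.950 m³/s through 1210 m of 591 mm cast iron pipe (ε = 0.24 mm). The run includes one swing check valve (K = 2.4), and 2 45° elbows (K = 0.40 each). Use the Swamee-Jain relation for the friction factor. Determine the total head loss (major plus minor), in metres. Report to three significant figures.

H_L ≈ 22.4 m

V = 4Q/(πD²) = 3.463 m/s; V²/2g = 0.6112 m
Re = 2.05×10^6, ε/D = 4.06×10^-4 → f = 0.01631 (Swamee-Jain)
Major: h_f = f(L/D)·V²/2g = 0.01631·2047·0.6112 = 20.42 m
Minor: ΣK = 3.20; h_m = ΣK·V²/2g = 1.956 m
Total H_L = 20.42 + 1.956 = 22.37 m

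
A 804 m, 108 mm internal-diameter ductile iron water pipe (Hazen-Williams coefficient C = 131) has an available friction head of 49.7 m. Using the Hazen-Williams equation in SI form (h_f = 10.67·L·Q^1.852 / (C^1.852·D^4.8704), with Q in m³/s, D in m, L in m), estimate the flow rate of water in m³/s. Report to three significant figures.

Rearranging: Q = [h_f·C^1.852·D^4.8704 / (10.67·L)]^(1/1.852)
Q = [49.7·131^1.852·0.108^4.8704 / (10.67·804)]^0.540 = 0.02330 m³/s

Q ≈ 0.0233 m³/s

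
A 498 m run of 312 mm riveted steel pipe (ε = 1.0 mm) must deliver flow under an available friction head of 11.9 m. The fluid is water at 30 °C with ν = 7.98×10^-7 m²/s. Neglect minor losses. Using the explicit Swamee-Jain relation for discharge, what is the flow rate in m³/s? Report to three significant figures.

Q ≈ 0.179 m³/s

Swamee-Jain (Type II): Q = -0.965·√(gD⁵h_f/L)·ln[ε/(3.7D) + √(3.17ν²L/(gD³h_f))]
√(gD⁵h_f/L) = √(9.81·0.312⁵·11.9/498) = 0.02633
ε/(3.7D) = 8.66×10^-4; √(3.17ν²L/(gD³h_f)) = 1.68×10^-5
Q = -0.965·0.02633·ln(8.831×10^-4) = 0.1786 m³/s
Check: V = 2.34 m/s, Re = 9.14×10^5, f = 0.02687, h_f = 11.9 m ≈ 11.9 m ✓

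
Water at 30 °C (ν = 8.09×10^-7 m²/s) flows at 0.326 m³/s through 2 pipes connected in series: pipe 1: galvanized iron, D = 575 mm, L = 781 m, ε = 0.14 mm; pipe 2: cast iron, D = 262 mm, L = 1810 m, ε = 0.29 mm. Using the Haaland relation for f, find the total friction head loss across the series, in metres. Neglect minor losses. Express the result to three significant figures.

Pipe 1: V = 1.255 m/s, Re = 8.92×10^5, ε/D = 2.43×10^-4, f = 0.01514, h_1 = f(L/D)V²/2g = 1.652 m
Pipe 2: V = 6.047 m/s, Re = 1.96×10^6, ε/D = 0.00111, f = 0.02030, h_2 = f(L/D)V²/2g = 261.3 m
Series → Q common, losses add: H = Σh = 263.0 m

H ≈ 263 m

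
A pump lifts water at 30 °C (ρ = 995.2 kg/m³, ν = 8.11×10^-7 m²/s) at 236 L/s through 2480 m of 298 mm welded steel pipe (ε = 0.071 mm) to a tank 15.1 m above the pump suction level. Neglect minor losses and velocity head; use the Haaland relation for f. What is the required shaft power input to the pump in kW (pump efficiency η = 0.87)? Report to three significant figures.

P_shaft ≈ 231 kW

V = 4Q/(πD²) = 3.384 m/s; Re = 1.24×10^6; ε/D = 2.38×10^-4; f = 0.01487
h_f = f(L/D)V²/2g = 72.22 m
Total head H = z + h_f = 15.1 + 72.22 = 87.32 m
P_hyd = ρgQH = 995.2·9.81·0.236·87.32 = 201.2 kW
P_shaft = P_hyd/η = 201.2/0.87 = 231.3 kW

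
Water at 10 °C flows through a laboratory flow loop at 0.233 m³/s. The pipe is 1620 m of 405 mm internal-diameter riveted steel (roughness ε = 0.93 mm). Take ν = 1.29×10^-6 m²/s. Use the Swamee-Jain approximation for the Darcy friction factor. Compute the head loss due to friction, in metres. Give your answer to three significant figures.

V = 4Q/(πD²) = 4·0.233/(π·0.405²) = 1.809 m/s
Re = VD/ν = 1.809·0.405/1.29×10^-6 = 5.68×10^5 → turbulent
ε/D = 0.93/405 = 0.00230
Swamee-Jain: f = 0.02470
h_f = f(L/D)V²/(2g) = 0.02470·(1620/0.405)·1.809²/(2·9.81) = 16.47 m

h_f ≈ 16.5 m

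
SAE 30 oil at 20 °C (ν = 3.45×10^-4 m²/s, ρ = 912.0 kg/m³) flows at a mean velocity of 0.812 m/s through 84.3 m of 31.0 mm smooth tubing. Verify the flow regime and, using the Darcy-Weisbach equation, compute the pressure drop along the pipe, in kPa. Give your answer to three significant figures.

Re = VD/ν = 0.812·0.03100/3.45×10^-4 = 73.0 → laminar (Re < 2300)
f = 64/Re = 0.8772
h_f = f(L/D)V²/(2g) = 0.8772·(84.3/0.03100)·0.812²/(2·9.81) = 80.16 m
Δp = ρg·h_f = 912.0·9.81·80.16 = 717.2 kPa

Δp ≈ 717 kPa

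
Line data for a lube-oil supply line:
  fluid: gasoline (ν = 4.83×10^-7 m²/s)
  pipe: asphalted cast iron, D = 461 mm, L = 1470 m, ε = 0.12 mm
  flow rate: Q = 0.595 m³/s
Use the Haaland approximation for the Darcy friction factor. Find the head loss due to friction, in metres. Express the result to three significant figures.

V = 4Q/(πD²) = 4·0.595/(π·0.461²) = 3.565 m/s
Re = VD/ν = 3.565·0.461/4.83×10^-7 = 3.40×10^6 → turbulent
ε/D = 0.12/461 = 2.60×10^-4
Haaland: f = 0.01475
h_f = f(L/D)V²/(2g) = 0.01475·(1470/0.461)·3.565²/(2·9.81) = 30.45 m

h_f ≈ 30.5 m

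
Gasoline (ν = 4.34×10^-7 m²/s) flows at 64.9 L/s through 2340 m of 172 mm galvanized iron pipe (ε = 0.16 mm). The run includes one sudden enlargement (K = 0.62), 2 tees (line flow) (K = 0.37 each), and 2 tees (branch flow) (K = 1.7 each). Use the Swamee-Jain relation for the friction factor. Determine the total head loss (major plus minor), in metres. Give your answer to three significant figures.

V = 4Q/(πD²) = 2.793 m/s; V²/2g = 0.3976 m
Re = 1.11×10^6, ε/D = 9.30×10^-4 → f = 0.01967 (Swamee-Jain)
Major: h_f = f(L/D)·V²/2g = 0.01967·13605·0.3976 = 106.4 m
Minor: ΣK = 4.76; h_m = ΣK·V²/2g = 1.893 m
Total H_L = 106.4 + 1.893 = 108.3 m

H_L ≈ 108 m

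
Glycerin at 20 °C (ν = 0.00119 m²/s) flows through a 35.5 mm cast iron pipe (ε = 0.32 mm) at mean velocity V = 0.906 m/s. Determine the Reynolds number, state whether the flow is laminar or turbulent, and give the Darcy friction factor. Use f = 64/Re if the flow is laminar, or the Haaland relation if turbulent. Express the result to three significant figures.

Re = VD/ν = 0.9060·0.0355/0.00119 = 27.0
Re < 2300 → laminar → f = 64/Re = 2.368

Re ≈ 27.0; laminar; f = 64/Re ≈ 2.37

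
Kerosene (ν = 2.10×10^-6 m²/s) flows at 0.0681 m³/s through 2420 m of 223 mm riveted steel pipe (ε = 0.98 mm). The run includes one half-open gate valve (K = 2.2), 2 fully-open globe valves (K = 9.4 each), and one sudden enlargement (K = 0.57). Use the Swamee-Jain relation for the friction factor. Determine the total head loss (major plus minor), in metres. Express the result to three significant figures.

H_L ≈ 53.7 m

V = 4Q/(πD²) = 1.744 m/s; V²/2g = 0.1550 m
Re = 1.85×10^5, ε/D = 0.00439 → f = 0.02996 (Swamee-Jain)
Major: h_f = f(L/D)·V²/2g = 0.02996·10852·0.1550 = 50.38 m
Minor: ΣK = 21.6; h_m = ΣK·V²/2g = 3.342 m
Total H_L = 50.38 + 3.342 = 53.72 m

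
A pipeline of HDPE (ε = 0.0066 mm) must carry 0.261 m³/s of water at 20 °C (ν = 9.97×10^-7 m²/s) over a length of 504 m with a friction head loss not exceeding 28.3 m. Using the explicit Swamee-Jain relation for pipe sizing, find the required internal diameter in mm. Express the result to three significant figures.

D ≈ 262 mm

Swamee-Jain (Type III): D = 0.66·[ε^1.25·(LQ²/(gh_f))^4.75 + ν·Q^9.4·(L/(gh_f))^5.2]^0.04
LQ²/(gh_f) = 0.1237; L/(gh_f) = 1.815
Term 1 = ε^1.25·(…)^4.75 = 1.63×10^-11; Term 2 = ν·Q^9.4·(…)^5.2 = 7.27×10^-11
D = 0.66·(1.63×10^-11 + 7.27×10^-11)^0.04 = 0.2615 m = 262 mm
Check: V = 4.86 m/s, Re = 1.27×10^6, f = 0.01182, h_f = 27.4 m ≈ 28.3 m ✓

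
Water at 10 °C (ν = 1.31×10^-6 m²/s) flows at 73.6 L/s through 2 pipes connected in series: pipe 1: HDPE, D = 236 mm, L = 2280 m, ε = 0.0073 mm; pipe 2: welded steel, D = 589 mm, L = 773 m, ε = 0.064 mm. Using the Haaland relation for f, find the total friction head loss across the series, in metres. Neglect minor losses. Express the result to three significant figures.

H ≈ 20.4 m

Pipe 1: V = 1.683 m/s, Re = 3.03×10^5, ε/D = 3.09×10^-5, f = 0.01458, h_1 = f(L/D)V²/2g = 20.33 m
Pipe 2: V = 0.2701 m/s, Re = 1.21×10^5, ε/D = 1.09×10^-4, f = 0.01767, h_2 = f(L/D)V²/2g = 0.08623 m
Series → Q common, losses add: H = Σh = 20.41 m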